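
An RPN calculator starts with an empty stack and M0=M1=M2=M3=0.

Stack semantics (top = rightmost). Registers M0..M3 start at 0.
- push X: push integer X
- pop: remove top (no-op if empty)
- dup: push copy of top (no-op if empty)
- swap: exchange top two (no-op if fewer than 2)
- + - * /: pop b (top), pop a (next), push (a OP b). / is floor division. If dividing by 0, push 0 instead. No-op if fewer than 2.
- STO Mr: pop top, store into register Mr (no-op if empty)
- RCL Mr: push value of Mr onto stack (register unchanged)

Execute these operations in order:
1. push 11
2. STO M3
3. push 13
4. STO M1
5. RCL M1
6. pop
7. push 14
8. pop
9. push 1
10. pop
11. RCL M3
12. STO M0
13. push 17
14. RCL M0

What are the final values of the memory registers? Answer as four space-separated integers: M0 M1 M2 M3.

Answer: 11 13 0 11

Derivation:
After op 1 (push 11): stack=[11] mem=[0,0,0,0]
After op 2 (STO M3): stack=[empty] mem=[0,0,0,11]
After op 3 (push 13): stack=[13] mem=[0,0,0,11]
After op 4 (STO M1): stack=[empty] mem=[0,13,0,11]
After op 5 (RCL M1): stack=[13] mem=[0,13,0,11]
After op 6 (pop): stack=[empty] mem=[0,13,0,11]
After op 7 (push 14): stack=[14] mem=[0,13,0,11]
After op 8 (pop): stack=[empty] mem=[0,13,0,11]
After op 9 (push 1): stack=[1] mem=[0,13,0,11]
After op 10 (pop): stack=[empty] mem=[0,13,0,11]
After op 11 (RCL M3): stack=[11] mem=[0,13,0,11]
After op 12 (STO M0): stack=[empty] mem=[11,13,0,11]
After op 13 (push 17): stack=[17] mem=[11,13,0,11]
After op 14 (RCL M0): stack=[17,11] mem=[11,13,0,11]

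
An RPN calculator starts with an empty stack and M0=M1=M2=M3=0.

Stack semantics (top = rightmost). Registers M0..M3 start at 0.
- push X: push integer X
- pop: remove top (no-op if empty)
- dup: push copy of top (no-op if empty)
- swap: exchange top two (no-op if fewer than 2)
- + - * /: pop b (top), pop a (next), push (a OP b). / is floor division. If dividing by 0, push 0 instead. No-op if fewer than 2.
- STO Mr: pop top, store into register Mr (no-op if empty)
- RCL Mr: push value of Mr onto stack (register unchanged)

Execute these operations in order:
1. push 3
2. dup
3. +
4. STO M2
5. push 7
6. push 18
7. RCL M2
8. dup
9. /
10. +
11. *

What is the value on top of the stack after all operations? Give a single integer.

Answer: 133

Derivation:
After op 1 (push 3): stack=[3] mem=[0,0,0,0]
After op 2 (dup): stack=[3,3] mem=[0,0,0,0]
After op 3 (+): stack=[6] mem=[0,0,0,0]
After op 4 (STO M2): stack=[empty] mem=[0,0,6,0]
After op 5 (push 7): stack=[7] mem=[0,0,6,0]
After op 6 (push 18): stack=[7,18] mem=[0,0,6,0]
After op 7 (RCL M2): stack=[7,18,6] mem=[0,0,6,0]
After op 8 (dup): stack=[7,18,6,6] mem=[0,0,6,0]
After op 9 (/): stack=[7,18,1] mem=[0,0,6,0]
After op 10 (+): stack=[7,19] mem=[0,0,6,0]
After op 11 (*): stack=[133] mem=[0,0,6,0]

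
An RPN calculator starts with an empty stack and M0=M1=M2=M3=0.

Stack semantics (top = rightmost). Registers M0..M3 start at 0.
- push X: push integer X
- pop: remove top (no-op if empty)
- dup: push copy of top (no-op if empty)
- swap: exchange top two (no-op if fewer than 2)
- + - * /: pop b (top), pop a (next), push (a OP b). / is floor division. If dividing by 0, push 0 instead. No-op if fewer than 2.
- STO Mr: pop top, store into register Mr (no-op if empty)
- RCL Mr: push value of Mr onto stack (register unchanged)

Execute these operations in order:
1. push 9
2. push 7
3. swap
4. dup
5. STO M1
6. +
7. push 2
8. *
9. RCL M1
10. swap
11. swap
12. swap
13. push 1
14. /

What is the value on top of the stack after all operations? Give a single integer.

Answer: 32

Derivation:
After op 1 (push 9): stack=[9] mem=[0,0,0,0]
After op 2 (push 7): stack=[9,7] mem=[0,0,0,0]
After op 3 (swap): stack=[7,9] mem=[0,0,0,0]
After op 4 (dup): stack=[7,9,9] mem=[0,0,0,0]
After op 5 (STO M1): stack=[7,9] mem=[0,9,0,0]
After op 6 (+): stack=[16] mem=[0,9,0,0]
After op 7 (push 2): stack=[16,2] mem=[0,9,0,0]
After op 8 (*): stack=[32] mem=[0,9,0,0]
After op 9 (RCL M1): stack=[32,9] mem=[0,9,0,0]
After op 10 (swap): stack=[9,32] mem=[0,9,0,0]
After op 11 (swap): stack=[32,9] mem=[0,9,0,0]
After op 12 (swap): stack=[9,32] mem=[0,9,0,0]
After op 13 (push 1): stack=[9,32,1] mem=[0,9,0,0]
After op 14 (/): stack=[9,32] mem=[0,9,0,0]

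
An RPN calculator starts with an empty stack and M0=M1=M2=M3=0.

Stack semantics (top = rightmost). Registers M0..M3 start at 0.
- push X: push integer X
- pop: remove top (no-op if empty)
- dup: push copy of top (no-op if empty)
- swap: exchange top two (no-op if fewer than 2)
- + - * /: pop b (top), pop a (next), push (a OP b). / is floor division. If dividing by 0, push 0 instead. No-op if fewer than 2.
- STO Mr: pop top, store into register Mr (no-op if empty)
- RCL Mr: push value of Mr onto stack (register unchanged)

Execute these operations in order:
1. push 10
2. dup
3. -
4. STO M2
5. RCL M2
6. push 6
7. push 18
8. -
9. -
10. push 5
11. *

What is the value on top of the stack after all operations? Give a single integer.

After op 1 (push 10): stack=[10] mem=[0,0,0,0]
After op 2 (dup): stack=[10,10] mem=[0,0,0,0]
After op 3 (-): stack=[0] mem=[0,0,0,0]
After op 4 (STO M2): stack=[empty] mem=[0,0,0,0]
After op 5 (RCL M2): stack=[0] mem=[0,0,0,0]
After op 6 (push 6): stack=[0,6] mem=[0,0,0,0]
After op 7 (push 18): stack=[0,6,18] mem=[0,0,0,0]
After op 8 (-): stack=[0,-12] mem=[0,0,0,0]
After op 9 (-): stack=[12] mem=[0,0,0,0]
After op 10 (push 5): stack=[12,5] mem=[0,0,0,0]
After op 11 (*): stack=[60] mem=[0,0,0,0]

Answer: 60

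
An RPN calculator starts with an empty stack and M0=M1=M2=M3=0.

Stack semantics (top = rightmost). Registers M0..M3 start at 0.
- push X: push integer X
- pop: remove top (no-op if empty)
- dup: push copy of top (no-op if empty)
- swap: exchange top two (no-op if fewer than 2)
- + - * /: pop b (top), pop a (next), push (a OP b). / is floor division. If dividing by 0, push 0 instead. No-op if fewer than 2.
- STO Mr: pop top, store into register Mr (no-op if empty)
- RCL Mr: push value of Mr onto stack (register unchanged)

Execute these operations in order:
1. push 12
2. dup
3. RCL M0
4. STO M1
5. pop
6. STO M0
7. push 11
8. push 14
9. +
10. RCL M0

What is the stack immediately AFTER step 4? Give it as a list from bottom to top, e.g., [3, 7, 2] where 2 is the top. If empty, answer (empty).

After op 1 (push 12): stack=[12] mem=[0,0,0,0]
After op 2 (dup): stack=[12,12] mem=[0,0,0,0]
After op 3 (RCL M0): stack=[12,12,0] mem=[0,0,0,0]
After op 4 (STO M1): stack=[12,12] mem=[0,0,0,0]

[12, 12]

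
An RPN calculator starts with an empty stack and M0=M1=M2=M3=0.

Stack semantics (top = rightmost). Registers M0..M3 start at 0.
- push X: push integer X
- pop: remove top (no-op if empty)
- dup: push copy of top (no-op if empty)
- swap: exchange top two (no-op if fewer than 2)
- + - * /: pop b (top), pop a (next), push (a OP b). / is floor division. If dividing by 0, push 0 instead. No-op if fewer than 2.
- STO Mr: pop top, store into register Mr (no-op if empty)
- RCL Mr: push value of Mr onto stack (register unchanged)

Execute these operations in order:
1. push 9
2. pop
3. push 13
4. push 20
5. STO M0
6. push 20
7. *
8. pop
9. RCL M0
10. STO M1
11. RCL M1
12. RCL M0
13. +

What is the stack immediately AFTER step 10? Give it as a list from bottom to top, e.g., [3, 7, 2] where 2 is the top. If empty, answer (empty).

After op 1 (push 9): stack=[9] mem=[0,0,0,0]
After op 2 (pop): stack=[empty] mem=[0,0,0,0]
After op 3 (push 13): stack=[13] mem=[0,0,0,0]
After op 4 (push 20): stack=[13,20] mem=[0,0,0,0]
After op 5 (STO M0): stack=[13] mem=[20,0,0,0]
After op 6 (push 20): stack=[13,20] mem=[20,0,0,0]
After op 7 (*): stack=[260] mem=[20,0,0,0]
After op 8 (pop): stack=[empty] mem=[20,0,0,0]
After op 9 (RCL M0): stack=[20] mem=[20,0,0,0]
After op 10 (STO M1): stack=[empty] mem=[20,20,0,0]

(empty)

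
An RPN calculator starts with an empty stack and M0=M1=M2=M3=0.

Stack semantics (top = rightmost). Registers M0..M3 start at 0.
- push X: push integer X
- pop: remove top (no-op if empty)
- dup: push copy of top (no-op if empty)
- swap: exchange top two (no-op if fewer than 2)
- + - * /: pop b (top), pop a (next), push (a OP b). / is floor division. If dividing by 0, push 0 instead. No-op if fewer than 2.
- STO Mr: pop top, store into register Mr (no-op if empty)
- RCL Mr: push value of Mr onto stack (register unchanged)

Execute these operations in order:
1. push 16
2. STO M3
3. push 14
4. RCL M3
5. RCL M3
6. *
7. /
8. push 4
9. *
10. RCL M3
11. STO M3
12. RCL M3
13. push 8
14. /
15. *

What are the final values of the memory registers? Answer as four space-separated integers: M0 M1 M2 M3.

After op 1 (push 16): stack=[16] mem=[0,0,0,0]
After op 2 (STO M3): stack=[empty] mem=[0,0,0,16]
After op 3 (push 14): stack=[14] mem=[0,0,0,16]
After op 4 (RCL M3): stack=[14,16] mem=[0,0,0,16]
After op 5 (RCL M3): stack=[14,16,16] mem=[0,0,0,16]
After op 6 (*): stack=[14,256] mem=[0,0,0,16]
After op 7 (/): stack=[0] mem=[0,0,0,16]
After op 8 (push 4): stack=[0,4] mem=[0,0,0,16]
After op 9 (*): stack=[0] mem=[0,0,0,16]
After op 10 (RCL M3): stack=[0,16] mem=[0,0,0,16]
After op 11 (STO M3): stack=[0] mem=[0,0,0,16]
After op 12 (RCL M3): stack=[0,16] mem=[0,0,0,16]
After op 13 (push 8): stack=[0,16,8] mem=[0,0,0,16]
After op 14 (/): stack=[0,2] mem=[0,0,0,16]
After op 15 (*): stack=[0] mem=[0,0,0,16]

Answer: 0 0 0 16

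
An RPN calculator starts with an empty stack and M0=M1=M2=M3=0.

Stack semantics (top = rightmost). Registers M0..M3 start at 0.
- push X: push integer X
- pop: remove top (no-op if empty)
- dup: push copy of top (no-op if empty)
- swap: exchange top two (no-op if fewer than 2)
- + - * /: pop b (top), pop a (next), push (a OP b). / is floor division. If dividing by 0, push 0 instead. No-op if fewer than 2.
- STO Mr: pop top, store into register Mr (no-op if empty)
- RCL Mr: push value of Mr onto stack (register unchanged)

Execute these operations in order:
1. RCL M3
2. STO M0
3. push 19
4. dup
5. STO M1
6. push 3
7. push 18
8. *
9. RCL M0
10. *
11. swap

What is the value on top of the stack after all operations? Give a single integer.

After op 1 (RCL M3): stack=[0] mem=[0,0,0,0]
After op 2 (STO M0): stack=[empty] mem=[0,0,0,0]
After op 3 (push 19): stack=[19] mem=[0,0,0,0]
After op 4 (dup): stack=[19,19] mem=[0,0,0,0]
After op 5 (STO M1): stack=[19] mem=[0,19,0,0]
After op 6 (push 3): stack=[19,3] mem=[0,19,0,0]
After op 7 (push 18): stack=[19,3,18] mem=[0,19,0,0]
After op 8 (*): stack=[19,54] mem=[0,19,0,0]
After op 9 (RCL M0): stack=[19,54,0] mem=[0,19,0,0]
After op 10 (*): stack=[19,0] mem=[0,19,0,0]
After op 11 (swap): stack=[0,19] mem=[0,19,0,0]

Answer: 19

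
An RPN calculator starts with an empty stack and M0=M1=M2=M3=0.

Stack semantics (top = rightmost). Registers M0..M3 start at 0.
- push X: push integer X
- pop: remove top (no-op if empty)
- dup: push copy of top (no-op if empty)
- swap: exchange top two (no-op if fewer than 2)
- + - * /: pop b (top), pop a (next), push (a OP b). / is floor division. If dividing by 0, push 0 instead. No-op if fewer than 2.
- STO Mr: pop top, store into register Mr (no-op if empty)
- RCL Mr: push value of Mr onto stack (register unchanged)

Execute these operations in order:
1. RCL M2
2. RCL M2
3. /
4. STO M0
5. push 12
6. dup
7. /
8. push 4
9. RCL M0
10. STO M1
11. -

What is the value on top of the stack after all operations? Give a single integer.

After op 1 (RCL M2): stack=[0] mem=[0,0,0,0]
After op 2 (RCL M2): stack=[0,0] mem=[0,0,0,0]
After op 3 (/): stack=[0] mem=[0,0,0,0]
After op 4 (STO M0): stack=[empty] mem=[0,0,0,0]
After op 5 (push 12): stack=[12] mem=[0,0,0,0]
After op 6 (dup): stack=[12,12] mem=[0,0,0,0]
After op 7 (/): stack=[1] mem=[0,0,0,0]
After op 8 (push 4): stack=[1,4] mem=[0,0,0,0]
After op 9 (RCL M0): stack=[1,4,0] mem=[0,0,0,0]
After op 10 (STO M1): stack=[1,4] mem=[0,0,0,0]
After op 11 (-): stack=[-3] mem=[0,0,0,0]

Answer: -3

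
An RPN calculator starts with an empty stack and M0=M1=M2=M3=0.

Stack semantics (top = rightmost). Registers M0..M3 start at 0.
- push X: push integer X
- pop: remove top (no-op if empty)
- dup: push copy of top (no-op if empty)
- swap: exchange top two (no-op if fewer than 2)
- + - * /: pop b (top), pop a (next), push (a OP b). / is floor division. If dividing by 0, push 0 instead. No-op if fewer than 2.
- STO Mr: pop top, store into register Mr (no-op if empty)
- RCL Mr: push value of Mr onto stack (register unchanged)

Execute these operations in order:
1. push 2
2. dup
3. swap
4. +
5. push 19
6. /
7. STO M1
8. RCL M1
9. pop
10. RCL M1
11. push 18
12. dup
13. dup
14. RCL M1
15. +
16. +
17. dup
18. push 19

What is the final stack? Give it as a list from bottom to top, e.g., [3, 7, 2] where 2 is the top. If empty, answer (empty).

Answer: [0, 18, 36, 36, 19]

Derivation:
After op 1 (push 2): stack=[2] mem=[0,0,0,0]
After op 2 (dup): stack=[2,2] mem=[0,0,0,0]
After op 3 (swap): stack=[2,2] mem=[0,0,0,0]
After op 4 (+): stack=[4] mem=[0,0,0,0]
After op 5 (push 19): stack=[4,19] mem=[0,0,0,0]
After op 6 (/): stack=[0] mem=[0,0,0,0]
After op 7 (STO M1): stack=[empty] mem=[0,0,0,0]
After op 8 (RCL M1): stack=[0] mem=[0,0,0,0]
After op 9 (pop): stack=[empty] mem=[0,0,0,0]
After op 10 (RCL M1): stack=[0] mem=[0,0,0,0]
After op 11 (push 18): stack=[0,18] mem=[0,0,0,0]
After op 12 (dup): stack=[0,18,18] mem=[0,0,0,0]
After op 13 (dup): stack=[0,18,18,18] mem=[0,0,0,0]
After op 14 (RCL M1): stack=[0,18,18,18,0] mem=[0,0,0,0]
After op 15 (+): stack=[0,18,18,18] mem=[0,0,0,0]
After op 16 (+): stack=[0,18,36] mem=[0,0,0,0]
After op 17 (dup): stack=[0,18,36,36] mem=[0,0,0,0]
After op 18 (push 19): stack=[0,18,36,36,19] mem=[0,0,0,0]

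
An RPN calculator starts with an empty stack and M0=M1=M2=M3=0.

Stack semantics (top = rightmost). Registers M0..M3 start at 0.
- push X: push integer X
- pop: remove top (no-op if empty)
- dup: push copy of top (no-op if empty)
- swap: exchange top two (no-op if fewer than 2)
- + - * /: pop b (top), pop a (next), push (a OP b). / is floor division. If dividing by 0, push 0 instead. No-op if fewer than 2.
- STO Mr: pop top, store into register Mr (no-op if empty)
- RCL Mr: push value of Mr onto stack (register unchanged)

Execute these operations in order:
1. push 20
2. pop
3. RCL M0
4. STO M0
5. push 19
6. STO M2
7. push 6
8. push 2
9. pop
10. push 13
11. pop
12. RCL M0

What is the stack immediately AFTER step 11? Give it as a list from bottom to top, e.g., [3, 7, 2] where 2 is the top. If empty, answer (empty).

After op 1 (push 20): stack=[20] mem=[0,0,0,0]
After op 2 (pop): stack=[empty] mem=[0,0,0,0]
After op 3 (RCL M0): stack=[0] mem=[0,0,0,0]
After op 4 (STO M0): stack=[empty] mem=[0,0,0,0]
After op 5 (push 19): stack=[19] mem=[0,0,0,0]
After op 6 (STO M2): stack=[empty] mem=[0,0,19,0]
After op 7 (push 6): stack=[6] mem=[0,0,19,0]
After op 8 (push 2): stack=[6,2] mem=[0,0,19,0]
After op 9 (pop): stack=[6] mem=[0,0,19,0]
After op 10 (push 13): stack=[6,13] mem=[0,0,19,0]
After op 11 (pop): stack=[6] mem=[0,0,19,0]

[6]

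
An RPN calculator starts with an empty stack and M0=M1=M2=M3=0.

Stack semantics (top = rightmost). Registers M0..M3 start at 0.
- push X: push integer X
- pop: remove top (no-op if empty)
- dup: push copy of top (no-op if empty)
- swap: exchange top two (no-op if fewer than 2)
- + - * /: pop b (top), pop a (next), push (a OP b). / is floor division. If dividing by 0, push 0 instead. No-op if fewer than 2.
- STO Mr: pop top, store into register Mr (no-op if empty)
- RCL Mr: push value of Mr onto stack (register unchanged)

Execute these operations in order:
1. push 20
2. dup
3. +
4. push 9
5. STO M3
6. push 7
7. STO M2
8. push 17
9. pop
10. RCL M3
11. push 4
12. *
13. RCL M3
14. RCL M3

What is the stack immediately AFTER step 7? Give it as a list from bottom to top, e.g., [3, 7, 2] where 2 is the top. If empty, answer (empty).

After op 1 (push 20): stack=[20] mem=[0,0,0,0]
After op 2 (dup): stack=[20,20] mem=[0,0,0,0]
After op 3 (+): stack=[40] mem=[0,0,0,0]
After op 4 (push 9): stack=[40,9] mem=[0,0,0,0]
After op 5 (STO M3): stack=[40] mem=[0,0,0,9]
After op 6 (push 7): stack=[40,7] mem=[0,0,0,9]
After op 7 (STO M2): stack=[40] mem=[0,0,7,9]

[40]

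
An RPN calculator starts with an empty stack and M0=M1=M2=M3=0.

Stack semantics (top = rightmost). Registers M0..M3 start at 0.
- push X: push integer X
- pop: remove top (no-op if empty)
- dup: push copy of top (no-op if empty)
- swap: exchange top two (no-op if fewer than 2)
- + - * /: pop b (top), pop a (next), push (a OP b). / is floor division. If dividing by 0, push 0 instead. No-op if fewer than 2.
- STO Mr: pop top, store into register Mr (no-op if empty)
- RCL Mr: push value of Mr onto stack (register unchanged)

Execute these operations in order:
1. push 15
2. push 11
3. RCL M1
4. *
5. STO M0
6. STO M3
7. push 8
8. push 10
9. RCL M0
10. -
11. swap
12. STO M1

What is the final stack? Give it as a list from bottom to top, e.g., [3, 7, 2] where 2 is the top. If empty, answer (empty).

Answer: [10]

Derivation:
After op 1 (push 15): stack=[15] mem=[0,0,0,0]
After op 2 (push 11): stack=[15,11] mem=[0,0,0,0]
After op 3 (RCL M1): stack=[15,11,0] mem=[0,0,0,0]
After op 4 (*): stack=[15,0] mem=[0,0,0,0]
After op 5 (STO M0): stack=[15] mem=[0,0,0,0]
After op 6 (STO M3): stack=[empty] mem=[0,0,0,15]
After op 7 (push 8): stack=[8] mem=[0,0,0,15]
After op 8 (push 10): stack=[8,10] mem=[0,0,0,15]
After op 9 (RCL M0): stack=[8,10,0] mem=[0,0,0,15]
After op 10 (-): stack=[8,10] mem=[0,0,0,15]
After op 11 (swap): stack=[10,8] mem=[0,0,0,15]
After op 12 (STO M1): stack=[10] mem=[0,8,0,15]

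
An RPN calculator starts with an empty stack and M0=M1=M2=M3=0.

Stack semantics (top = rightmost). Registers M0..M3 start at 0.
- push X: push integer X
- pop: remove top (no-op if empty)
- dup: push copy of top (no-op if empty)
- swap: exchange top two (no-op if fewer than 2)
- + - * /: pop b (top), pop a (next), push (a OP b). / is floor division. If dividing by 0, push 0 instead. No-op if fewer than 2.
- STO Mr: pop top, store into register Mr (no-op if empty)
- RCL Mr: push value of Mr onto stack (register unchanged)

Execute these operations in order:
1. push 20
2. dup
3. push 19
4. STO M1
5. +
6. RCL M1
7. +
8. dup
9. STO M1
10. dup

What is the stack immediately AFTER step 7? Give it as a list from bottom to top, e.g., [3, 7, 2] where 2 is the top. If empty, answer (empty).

After op 1 (push 20): stack=[20] mem=[0,0,0,0]
After op 2 (dup): stack=[20,20] mem=[0,0,0,0]
After op 3 (push 19): stack=[20,20,19] mem=[0,0,0,0]
After op 4 (STO M1): stack=[20,20] mem=[0,19,0,0]
After op 5 (+): stack=[40] mem=[0,19,0,0]
After op 6 (RCL M1): stack=[40,19] mem=[0,19,0,0]
After op 7 (+): stack=[59] mem=[0,19,0,0]

[59]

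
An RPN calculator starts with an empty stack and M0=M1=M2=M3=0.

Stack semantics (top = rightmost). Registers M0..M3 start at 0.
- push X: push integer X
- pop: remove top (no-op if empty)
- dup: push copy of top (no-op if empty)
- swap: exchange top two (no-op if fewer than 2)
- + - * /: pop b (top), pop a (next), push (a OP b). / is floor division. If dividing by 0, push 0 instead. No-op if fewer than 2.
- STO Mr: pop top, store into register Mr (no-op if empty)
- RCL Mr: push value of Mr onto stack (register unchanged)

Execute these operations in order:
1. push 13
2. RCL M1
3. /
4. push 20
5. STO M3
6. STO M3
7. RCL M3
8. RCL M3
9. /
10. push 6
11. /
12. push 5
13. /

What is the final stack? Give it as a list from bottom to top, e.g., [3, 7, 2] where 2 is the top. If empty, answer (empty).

Answer: [0]

Derivation:
After op 1 (push 13): stack=[13] mem=[0,0,0,0]
After op 2 (RCL M1): stack=[13,0] mem=[0,0,0,0]
After op 3 (/): stack=[0] mem=[0,0,0,0]
After op 4 (push 20): stack=[0,20] mem=[0,0,0,0]
After op 5 (STO M3): stack=[0] mem=[0,0,0,20]
After op 6 (STO M3): stack=[empty] mem=[0,0,0,0]
After op 7 (RCL M3): stack=[0] mem=[0,0,0,0]
After op 8 (RCL M3): stack=[0,0] mem=[0,0,0,0]
After op 9 (/): stack=[0] mem=[0,0,0,0]
After op 10 (push 6): stack=[0,6] mem=[0,0,0,0]
After op 11 (/): stack=[0] mem=[0,0,0,0]
After op 12 (push 5): stack=[0,5] mem=[0,0,0,0]
After op 13 (/): stack=[0] mem=[0,0,0,0]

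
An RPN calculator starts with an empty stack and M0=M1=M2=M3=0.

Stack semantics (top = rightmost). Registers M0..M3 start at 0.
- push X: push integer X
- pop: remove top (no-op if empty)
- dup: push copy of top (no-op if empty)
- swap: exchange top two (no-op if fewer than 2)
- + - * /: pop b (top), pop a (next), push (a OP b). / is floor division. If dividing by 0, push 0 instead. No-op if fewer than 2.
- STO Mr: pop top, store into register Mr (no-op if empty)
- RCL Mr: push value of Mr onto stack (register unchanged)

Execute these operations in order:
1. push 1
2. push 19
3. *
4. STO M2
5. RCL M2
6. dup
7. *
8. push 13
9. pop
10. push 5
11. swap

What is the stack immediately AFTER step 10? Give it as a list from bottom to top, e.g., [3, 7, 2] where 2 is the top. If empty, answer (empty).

After op 1 (push 1): stack=[1] mem=[0,0,0,0]
After op 2 (push 19): stack=[1,19] mem=[0,0,0,0]
After op 3 (*): stack=[19] mem=[0,0,0,0]
After op 4 (STO M2): stack=[empty] mem=[0,0,19,0]
After op 5 (RCL M2): stack=[19] mem=[0,0,19,0]
After op 6 (dup): stack=[19,19] mem=[0,0,19,0]
After op 7 (*): stack=[361] mem=[0,0,19,0]
After op 8 (push 13): stack=[361,13] mem=[0,0,19,0]
After op 9 (pop): stack=[361] mem=[0,0,19,0]
After op 10 (push 5): stack=[361,5] mem=[0,0,19,0]

[361, 5]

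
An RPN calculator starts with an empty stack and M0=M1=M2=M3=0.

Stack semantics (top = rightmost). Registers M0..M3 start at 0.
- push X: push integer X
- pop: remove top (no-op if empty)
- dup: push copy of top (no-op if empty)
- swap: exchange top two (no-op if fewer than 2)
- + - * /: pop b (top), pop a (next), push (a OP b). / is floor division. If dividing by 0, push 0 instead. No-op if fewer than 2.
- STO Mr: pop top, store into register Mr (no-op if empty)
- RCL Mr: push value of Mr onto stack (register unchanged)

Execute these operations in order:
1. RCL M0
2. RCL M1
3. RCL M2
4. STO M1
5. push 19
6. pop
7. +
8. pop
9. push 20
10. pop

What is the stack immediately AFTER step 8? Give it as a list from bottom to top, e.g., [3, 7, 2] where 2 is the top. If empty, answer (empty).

After op 1 (RCL M0): stack=[0] mem=[0,0,0,0]
After op 2 (RCL M1): stack=[0,0] mem=[0,0,0,0]
After op 3 (RCL M2): stack=[0,0,0] mem=[0,0,0,0]
After op 4 (STO M1): stack=[0,0] mem=[0,0,0,0]
After op 5 (push 19): stack=[0,0,19] mem=[0,0,0,0]
After op 6 (pop): stack=[0,0] mem=[0,0,0,0]
After op 7 (+): stack=[0] mem=[0,0,0,0]
After op 8 (pop): stack=[empty] mem=[0,0,0,0]

(empty)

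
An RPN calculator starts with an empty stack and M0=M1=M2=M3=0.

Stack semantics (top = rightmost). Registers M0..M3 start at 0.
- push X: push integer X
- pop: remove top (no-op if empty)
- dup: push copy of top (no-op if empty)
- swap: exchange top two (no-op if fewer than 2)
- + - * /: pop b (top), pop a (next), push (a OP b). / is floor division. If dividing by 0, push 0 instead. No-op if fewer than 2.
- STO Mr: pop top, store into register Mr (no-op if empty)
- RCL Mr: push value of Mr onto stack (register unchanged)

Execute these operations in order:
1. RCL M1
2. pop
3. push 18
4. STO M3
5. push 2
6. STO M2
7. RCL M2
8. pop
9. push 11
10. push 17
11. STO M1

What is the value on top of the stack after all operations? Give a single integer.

Answer: 11

Derivation:
After op 1 (RCL M1): stack=[0] mem=[0,0,0,0]
After op 2 (pop): stack=[empty] mem=[0,0,0,0]
After op 3 (push 18): stack=[18] mem=[0,0,0,0]
After op 4 (STO M3): stack=[empty] mem=[0,0,0,18]
After op 5 (push 2): stack=[2] mem=[0,0,0,18]
After op 6 (STO M2): stack=[empty] mem=[0,0,2,18]
After op 7 (RCL M2): stack=[2] mem=[0,0,2,18]
After op 8 (pop): stack=[empty] mem=[0,0,2,18]
After op 9 (push 11): stack=[11] mem=[0,0,2,18]
After op 10 (push 17): stack=[11,17] mem=[0,0,2,18]
After op 11 (STO M1): stack=[11] mem=[0,17,2,18]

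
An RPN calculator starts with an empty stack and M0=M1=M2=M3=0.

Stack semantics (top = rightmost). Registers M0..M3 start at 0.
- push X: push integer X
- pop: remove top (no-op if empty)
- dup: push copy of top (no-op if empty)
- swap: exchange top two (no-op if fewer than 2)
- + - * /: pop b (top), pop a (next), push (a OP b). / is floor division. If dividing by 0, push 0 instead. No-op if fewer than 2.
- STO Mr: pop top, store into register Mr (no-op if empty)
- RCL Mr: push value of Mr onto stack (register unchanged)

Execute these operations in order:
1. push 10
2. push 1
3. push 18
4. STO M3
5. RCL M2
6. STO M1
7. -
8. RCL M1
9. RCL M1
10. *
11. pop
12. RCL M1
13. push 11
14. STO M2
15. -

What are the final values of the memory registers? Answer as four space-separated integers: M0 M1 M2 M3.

Answer: 0 0 11 18

Derivation:
After op 1 (push 10): stack=[10] mem=[0,0,0,0]
After op 2 (push 1): stack=[10,1] mem=[0,0,0,0]
After op 3 (push 18): stack=[10,1,18] mem=[0,0,0,0]
After op 4 (STO M3): stack=[10,1] mem=[0,0,0,18]
After op 5 (RCL M2): stack=[10,1,0] mem=[0,0,0,18]
After op 6 (STO M1): stack=[10,1] mem=[0,0,0,18]
After op 7 (-): stack=[9] mem=[0,0,0,18]
After op 8 (RCL M1): stack=[9,0] mem=[0,0,0,18]
After op 9 (RCL M1): stack=[9,0,0] mem=[0,0,0,18]
After op 10 (*): stack=[9,0] mem=[0,0,0,18]
After op 11 (pop): stack=[9] mem=[0,0,0,18]
After op 12 (RCL M1): stack=[9,0] mem=[0,0,0,18]
After op 13 (push 11): stack=[9,0,11] mem=[0,0,0,18]
After op 14 (STO M2): stack=[9,0] mem=[0,0,11,18]
After op 15 (-): stack=[9] mem=[0,0,11,18]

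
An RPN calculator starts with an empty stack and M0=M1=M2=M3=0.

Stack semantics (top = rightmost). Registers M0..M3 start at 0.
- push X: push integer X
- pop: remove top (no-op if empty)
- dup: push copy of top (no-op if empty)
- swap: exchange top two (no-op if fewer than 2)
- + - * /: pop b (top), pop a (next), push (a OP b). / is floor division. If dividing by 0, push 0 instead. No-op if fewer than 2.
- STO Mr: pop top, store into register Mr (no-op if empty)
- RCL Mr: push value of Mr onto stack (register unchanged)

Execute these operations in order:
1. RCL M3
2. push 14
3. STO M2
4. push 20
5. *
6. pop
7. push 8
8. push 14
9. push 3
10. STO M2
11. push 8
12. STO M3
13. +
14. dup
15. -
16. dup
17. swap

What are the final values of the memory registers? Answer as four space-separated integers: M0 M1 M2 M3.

After op 1 (RCL M3): stack=[0] mem=[0,0,0,0]
After op 2 (push 14): stack=[0,14] mem=[0,0,0,0]
After op 3 (STO M2): stack=[0] mem=[0,0,14,0]
After op 4 (push 20): stack=[0,20] mem=[0,0,14,0]
After op 5 (*): stack=[0] mem=[0,0,14,0]
After op 6 (pop): stack=[empty] mem=[0,0,14,0]
After op 7 (push 8): stack=[8] mem=[0,0,14,0]
After op 8 (push 14): stack=[8,14] mem=[0,0,14,0]
After op 9 (push 3): stack=[8,14,3] mem=[0,0,14,0]
After op 10 (STO M2): stack=[8,14] mem=[0,0,3,0]
After op 11 (push 8): stack=[8,14,8] mem=[0,0,3,0]
After op 12 (STO M3): stack=[8,14] mem=[0,0,3,8]
After op 13 (+): stack=[22] mem=[0,0,3,8]
After op 14 (dup): stack=[22,22] mem=[0,0,3,8]
After op 15 (-): stack=[0] mem=[0,0,3,8]
After op 16 (dup): stack=[0,0] mem=[0,0,3,8]
After op 17 (swap): stack=[0,0] mem=[0,0,3,8]

Answer: 0 0 3 8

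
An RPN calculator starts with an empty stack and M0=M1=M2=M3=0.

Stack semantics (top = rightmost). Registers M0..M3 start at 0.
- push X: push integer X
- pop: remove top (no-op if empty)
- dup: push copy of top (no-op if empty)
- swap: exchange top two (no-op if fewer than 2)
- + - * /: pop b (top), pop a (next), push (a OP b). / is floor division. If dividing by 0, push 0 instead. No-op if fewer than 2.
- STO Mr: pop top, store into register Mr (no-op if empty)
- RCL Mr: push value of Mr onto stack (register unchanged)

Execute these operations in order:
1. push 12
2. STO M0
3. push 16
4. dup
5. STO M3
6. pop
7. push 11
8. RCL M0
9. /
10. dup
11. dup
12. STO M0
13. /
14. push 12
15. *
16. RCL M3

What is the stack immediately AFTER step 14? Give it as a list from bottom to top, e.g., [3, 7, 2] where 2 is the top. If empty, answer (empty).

After op 1 (push 12): stack=[12] mem=[0,0,0,0]
After op 2 (STO M0): stack=[empty] mem=[12,0,0,0]
After op 3 (push 16): stack=[16] mem=[12,0,0,0]
After op 4 (dup): stack=[16,16] mem=[12,0,0,0]
After op 5 (STO M3): stack=[16] mem=[12,0,0,16]
After op 6 (pop): stack=[empty] mem=[12,0,0,16]
After op 7 (push 11): stack=[11] mem=[12,0,0,16]
After op 8 (RCL M0): stack=[11,12] mem=[12,0,0,16]
After op 9 (/): stack=[0] mem=[12,0,0,16]
After op 10 (dup): stack=[0,0] mem=[12,0,0,16]
After op 11 (dup): stack=[0,0,0] mem=[12,0,0,16]
After op 12 (STO M0): stack=[0,0] mem=[0,0,0,16]
After op 13 (/): stack=[0] mem=[0,0,0,16]
After op 14 (push 12): stack=[0,12] mem=[0,0,0,16]

[0, 12]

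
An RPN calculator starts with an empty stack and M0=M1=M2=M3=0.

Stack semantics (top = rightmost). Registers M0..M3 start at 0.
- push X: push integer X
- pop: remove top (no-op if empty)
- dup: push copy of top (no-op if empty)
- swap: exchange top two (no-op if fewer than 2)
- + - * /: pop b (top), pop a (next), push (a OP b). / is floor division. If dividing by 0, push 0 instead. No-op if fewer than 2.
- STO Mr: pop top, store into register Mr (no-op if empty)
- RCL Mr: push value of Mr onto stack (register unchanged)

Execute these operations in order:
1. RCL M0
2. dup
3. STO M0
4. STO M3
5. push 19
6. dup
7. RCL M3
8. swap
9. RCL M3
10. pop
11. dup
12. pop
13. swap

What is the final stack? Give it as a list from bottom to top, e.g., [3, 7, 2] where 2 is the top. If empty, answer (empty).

After op 1 (RCL M0): stack=[0] mem=[0,0,0,0]
After op 2 (dup): stack=[0,0] mem=[0,0,0,0]
After op 3 (STO M0): stack=[0] mem=[0,0,0,0]
After op 4 (STO M3): stack=[empty] mem=[0,0,0,0]
After op 5 (push 19): stack=[19] mem=[0,0,0,0]
After op 6 (dup): stack=[19,19] mem=[0,0,0,0]
After op 7 (RCL M3): stack=[19,19,0] mem=[0,0,0,0]
After op 8 (swap): stack=[19,0,19] mem=[0,0,0,0]
After op 9 (RCL M3): stack=[19,0,19,0] mem=[0,0,0,0]
After op 10 (pop): stack=[19,0,19] mem=[0,0,0,0]
After op 11 (dup): stack=[19,0,19,19] mem=[0,0,0,0]
After op 12 (pop): stack=[19,0,19] mem=[0,0,0,0]
After op 13 (swap): stack=[19,19,0] mem=[0,0,0,0]

Answer: [19, 19, 0]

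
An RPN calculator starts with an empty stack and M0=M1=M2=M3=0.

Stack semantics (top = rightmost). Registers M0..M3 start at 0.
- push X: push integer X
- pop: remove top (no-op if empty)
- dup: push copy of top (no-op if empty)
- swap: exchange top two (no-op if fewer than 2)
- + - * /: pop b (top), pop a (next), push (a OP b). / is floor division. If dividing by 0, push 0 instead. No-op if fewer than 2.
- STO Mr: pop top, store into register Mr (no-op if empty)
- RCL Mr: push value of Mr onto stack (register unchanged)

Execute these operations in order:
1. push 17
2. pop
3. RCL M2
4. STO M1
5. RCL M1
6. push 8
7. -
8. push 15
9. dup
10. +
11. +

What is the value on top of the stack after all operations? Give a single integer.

After op 1 (push 17): stack=[17] mem=[0,0,0,0]
After op 2 (pop): stack=[empty] mem=[0,0,0,0]
After op 3 (RCL M2): stack=[0] mem=[0,0,0,0]
After op 4 (STO M1): stack=[empty] mem=[0,0,0,0]
After op 5 (RCL M1): stack=[0] mem=[0,0,0,0]
After op 6 (push 8): stack=[0,8] mem=[0,0,0,0]
After op 7 (-): stack=[-8] mem=[0,0,0,0]
After op 8 (push 15): stack=[-8,15] mem=[0,0,0,0]
After op 9 (dup): stack=[-8,15,15] mem=[0,0,0,0]
After op 10 (+): stack=[-8,30] mem=[0,0,0,0]
After op 11 (+): stack=[22] mem=[0,0,0,0]

Answer: 22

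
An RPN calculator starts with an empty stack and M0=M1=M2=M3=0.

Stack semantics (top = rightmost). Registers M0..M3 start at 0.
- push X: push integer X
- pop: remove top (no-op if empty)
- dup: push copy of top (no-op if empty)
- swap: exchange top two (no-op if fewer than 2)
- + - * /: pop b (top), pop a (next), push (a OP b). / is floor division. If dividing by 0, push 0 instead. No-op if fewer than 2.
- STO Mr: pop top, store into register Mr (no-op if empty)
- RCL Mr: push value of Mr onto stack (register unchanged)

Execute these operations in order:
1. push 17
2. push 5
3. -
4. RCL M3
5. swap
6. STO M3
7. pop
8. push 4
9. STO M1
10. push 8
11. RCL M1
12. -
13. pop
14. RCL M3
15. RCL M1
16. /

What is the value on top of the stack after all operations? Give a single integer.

Answer: 3

Derivation:
After op 1 (push 17): stack=[17] mem=[0,0,0,0]
After op 2 (push 5): stack=[17,5] mem=[0,0,0,0]
After op 3 (-): stack=[12] mem=[0,0,0,0]
After op 4 (RCL M3): stack=[12,0] mem=[0,0,0,0]
After op 5 (swap): stack=[0,12] mem=[0,0,0,0]
After op 6 (STO M3): stack=[0] mem=[0,0,0,12]
After op 7 (pop): stack=[empty] mem=[0,0,0,12]
After op 8 (push 4): stack=[4] mem=[0,0,0,12]
After op 9 (STO M1): stack=[empty] mem=[0,4,0,12]
After op 10 (push 8): stack=[8] mem=[0,4,0,12]
After op 11 (RCL M1): stack=[8,4] mem=[0,4,0,12]
After op 12 (-): stack=[4] mem=[0,4,0,12]
After op 13 (pop): stack=[empty] mem=[0,4,0,12]
After op 14 (RCL M3): stack=[12] mem=[0,4,0,12]
After op 15 (RCL M1): stack=[12,4] mem=[0,4,0,12]
After op 16 (/): stack=[3] mem=[0,4,0,12]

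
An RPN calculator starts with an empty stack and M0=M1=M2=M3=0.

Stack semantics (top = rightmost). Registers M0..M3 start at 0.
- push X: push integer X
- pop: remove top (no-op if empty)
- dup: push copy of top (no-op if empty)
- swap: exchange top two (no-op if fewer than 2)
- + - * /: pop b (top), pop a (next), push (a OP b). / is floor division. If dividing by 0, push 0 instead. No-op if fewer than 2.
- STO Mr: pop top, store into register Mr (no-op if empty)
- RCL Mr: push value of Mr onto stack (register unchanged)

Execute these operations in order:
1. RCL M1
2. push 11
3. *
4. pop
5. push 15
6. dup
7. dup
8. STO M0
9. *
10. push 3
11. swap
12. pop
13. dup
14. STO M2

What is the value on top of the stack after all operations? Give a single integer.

After op 1 (RCL M1): stack=[0] mem=[0,0,0,0]
After op 2 (push 11): stack=[0,11] mem=[0,0,0,0]
After op 3 (*): stack=[0] mem=[0,0,0,0]
After op 4 (pop): stack=[empty] mem=[0,0,0,0]
After op 5 (push 15): stack=[15] mem=[0,0,0,0]
After op 6 (dup): stack=[15,15] mem=[0,0,0,0]
After op 7 (dup): stack=[15,15,15] mem=[0,0,0,0]
After op 8 (STO M0): stack=[15,15] mem=[15,0,0,0]
After op 9 (*): stack=[225] mem=[15,0,0,0]
After op 10 (push 3): stack=[225,3] mem=[15,0,0,0]
After op 11 (swap): stack=[3,225] mem=[15,0,0,0]
After op 12 (pop): stack=[3] mem=[15,0,0,0]
After op 13 (dup): stack=[3,3] mem=[15,0,0,0]
After op 14 (STO M2): stack=[3] mem=[15,0,3,0]

Answer: 3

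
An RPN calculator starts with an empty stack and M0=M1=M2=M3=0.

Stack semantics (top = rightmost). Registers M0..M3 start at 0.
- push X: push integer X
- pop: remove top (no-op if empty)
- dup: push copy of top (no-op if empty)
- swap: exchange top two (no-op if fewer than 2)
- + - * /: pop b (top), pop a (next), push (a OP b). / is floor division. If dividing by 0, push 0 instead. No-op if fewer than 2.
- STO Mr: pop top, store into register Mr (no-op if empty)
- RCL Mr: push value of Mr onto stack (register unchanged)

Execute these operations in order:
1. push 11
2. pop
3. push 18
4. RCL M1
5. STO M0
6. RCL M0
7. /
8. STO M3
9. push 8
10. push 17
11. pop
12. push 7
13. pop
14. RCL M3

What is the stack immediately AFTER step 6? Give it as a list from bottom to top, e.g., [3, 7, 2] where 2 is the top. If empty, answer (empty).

After op 1 (push 11): stack=[11] mem=[0,0,0,0]
After op 2 (pop): stack=[empty] mem=[0,0,0,0]
After op 3 (push 18): stack=[18] mem=[0,0,0,0]
After op 4 (RCL M1): stack=[18,0] mem=[0,0,0,0]
After op 5 (STO M0): stack=[18] mem=[0,0,0,0]
After op 6 (RCL M0): stack=[18,0] mem=[0,0,0,0]

[18, 0]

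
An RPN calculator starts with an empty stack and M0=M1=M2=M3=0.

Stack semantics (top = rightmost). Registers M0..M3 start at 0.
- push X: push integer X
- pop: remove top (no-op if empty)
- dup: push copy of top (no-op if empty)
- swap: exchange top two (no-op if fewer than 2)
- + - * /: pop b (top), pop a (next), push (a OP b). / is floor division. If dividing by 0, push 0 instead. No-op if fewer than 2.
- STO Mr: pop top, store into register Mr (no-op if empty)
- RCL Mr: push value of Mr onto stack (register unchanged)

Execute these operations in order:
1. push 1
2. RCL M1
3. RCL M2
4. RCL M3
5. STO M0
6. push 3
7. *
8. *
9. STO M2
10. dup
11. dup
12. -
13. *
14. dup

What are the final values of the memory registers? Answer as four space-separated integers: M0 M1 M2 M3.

Answer: 0 0 0 0

Derivation:
After op 1 (push 1): stack=[1] mem=[0,0,0,0]
After op 2 (RCL M1): stack=[1,0] mem=[0,0,0,0]
After op 3 (RCL M2): stack=[1,0,0] mem=[0,0,0,0]
After op 4 (RCL M3): stack=[1,0,0,0] mem=[0,0,0,0]
After op 5 (STO M0): stack=[1,0,0] mem=[0,0,0,0]
After op 6 (push 3): stack=[1,0,0,3] mem=[0,0,0,0]
After op 7 (*): stack=[1,0,0] mem=[0,0,0,0]
After op 8 (*): stack=[1,0] mem=[0,0,0,0]
After op 9 (STO M2): stack=[1] mem=[0,0,0,0]
After op 10 (dup): stack=[1,1] mem=[0,0,0,0]
After op 11 (dup): stack=[1,1,1] mem=[0,0,0,0]
After op 12 (-): stack=[1,0] mem=[0,0,0,0]
After op 13 (*): stack=[0] mem=[0,0,0,0]
After op 14 (dup): stack=[0,0] mem=[0,0,0,0]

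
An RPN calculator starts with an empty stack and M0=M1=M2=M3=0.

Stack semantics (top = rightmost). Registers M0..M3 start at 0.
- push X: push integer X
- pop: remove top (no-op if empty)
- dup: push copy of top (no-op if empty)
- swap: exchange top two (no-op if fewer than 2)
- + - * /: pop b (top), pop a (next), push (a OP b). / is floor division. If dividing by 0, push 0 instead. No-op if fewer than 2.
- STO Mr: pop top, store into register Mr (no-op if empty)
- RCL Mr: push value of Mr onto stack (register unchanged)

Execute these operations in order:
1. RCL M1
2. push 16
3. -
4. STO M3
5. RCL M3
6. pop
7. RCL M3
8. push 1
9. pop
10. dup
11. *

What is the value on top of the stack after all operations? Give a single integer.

After op 1 (RCL M1): stack=[0] mem=[0,0,0,0]
After op 2 (push 16): stack=[0,16] mem=[0,0,0,0]
After op 3 (-): stack=[-16] mem=[0,0,0,0]
After op 4 (STO M3): stack=[empty] mem=[0,0,0,-16]
After op 5 (RCL M3): stack=[-16] mem=[0,0,0,-16]
After op 6 (pop): stack=[empty] mem=[0,0,0,-16]
After op 7 (RCL M3): stack=[-16] mem=[0,0,0,-16]
After op 8 (push 1): stack=[-16,1] mem=[0,0,0,-16]
After op 9 (pop): stack=[-16] mem=[0,0,0,-16]
After op 10 (dup): stack=[-16,-16] mem=[0,0,0,-16]
After op 11 (*): stack=[256] mem=[0,0,0,-16]

Answer: 256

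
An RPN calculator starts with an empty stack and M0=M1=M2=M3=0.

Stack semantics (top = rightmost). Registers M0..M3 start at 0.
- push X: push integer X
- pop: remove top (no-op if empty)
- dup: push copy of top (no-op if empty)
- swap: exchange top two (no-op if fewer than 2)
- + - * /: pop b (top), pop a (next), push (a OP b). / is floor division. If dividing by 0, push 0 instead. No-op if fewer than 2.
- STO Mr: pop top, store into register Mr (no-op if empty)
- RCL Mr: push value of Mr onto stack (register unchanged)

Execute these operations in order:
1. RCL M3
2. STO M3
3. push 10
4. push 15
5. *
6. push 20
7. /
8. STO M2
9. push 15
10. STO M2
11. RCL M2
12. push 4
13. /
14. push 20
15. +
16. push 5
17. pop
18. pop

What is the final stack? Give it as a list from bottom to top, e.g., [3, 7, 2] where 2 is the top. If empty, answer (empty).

Answer: (empty)

Derivation:
After op 1 (RCL M3): stack=[0] mem=[0,0,0,0]
After op 2 (STO M3): stack=[empty] mem=[0,0,0,0]
After op 3 (push 10): stack=[10] mem=[0,0,0,0]
After op 4 (push 15): stack=[10,15] mem=[0,0,0,0]
After op 5 (*): stack=[150] mem=[0,0,0,0]
After op 6 (push 20): stack=[150,20] mem=[0,0,0,0]
After op 7 (/): stack=[7] mem=[0,0,0,0]
After op 8 (STO M2): stack=[empty] mem=[0,0,7,0]
After op 9 (push 15): stack=[15] mem=[0,0,7,0]
After op 10 (STO M2): stack=[empty] mem=[0,0,15,0]
After op 11 (RCL M2): stack=[15] mem=[0,0,15,0]
After op 12 (push 4): stack=[15,4] mem=[0,0,15,0]
After op 13 (/): stack=[3] mem=[0,0,15,0]
After op 14 (push 20): stack=[3,20] mem=[0,0,15,0]
After op 15 (+): stack=[23] mem=[0,0,15,0]
After op 16 (push 5): stack=[23,5] mem=[0,0,15,0]
After op 17 (pop): stack=[23] mem=[0,0,15,0]
After op 18 (pop): stack=[empty] mem=[0,0,15,0]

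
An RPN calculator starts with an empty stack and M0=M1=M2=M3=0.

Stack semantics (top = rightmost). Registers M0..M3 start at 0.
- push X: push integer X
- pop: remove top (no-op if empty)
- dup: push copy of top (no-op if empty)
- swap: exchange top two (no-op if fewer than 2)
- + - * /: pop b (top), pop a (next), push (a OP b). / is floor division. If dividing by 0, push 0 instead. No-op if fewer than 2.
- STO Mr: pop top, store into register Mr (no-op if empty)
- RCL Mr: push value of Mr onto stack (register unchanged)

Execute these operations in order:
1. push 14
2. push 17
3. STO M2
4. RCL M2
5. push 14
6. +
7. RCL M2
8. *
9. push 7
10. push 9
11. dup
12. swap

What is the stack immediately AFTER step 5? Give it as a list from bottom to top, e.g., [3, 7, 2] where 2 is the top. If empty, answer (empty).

After op 1 (push 14): stack=[14] mem=[0,0,0,0]
After op 2 (push 17): stack=[14,17] mem=[0,0,0,0]
After op 3 (STO M2): stack=[14] mem=[0,0,17,0]
After op 4 (RCL M2): stack=[14,17] mem=[0,0,17,0]
After op 5 (push 14): stack=[14,17,14] mem=[0,0,17,0]

[14, 17, 14]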